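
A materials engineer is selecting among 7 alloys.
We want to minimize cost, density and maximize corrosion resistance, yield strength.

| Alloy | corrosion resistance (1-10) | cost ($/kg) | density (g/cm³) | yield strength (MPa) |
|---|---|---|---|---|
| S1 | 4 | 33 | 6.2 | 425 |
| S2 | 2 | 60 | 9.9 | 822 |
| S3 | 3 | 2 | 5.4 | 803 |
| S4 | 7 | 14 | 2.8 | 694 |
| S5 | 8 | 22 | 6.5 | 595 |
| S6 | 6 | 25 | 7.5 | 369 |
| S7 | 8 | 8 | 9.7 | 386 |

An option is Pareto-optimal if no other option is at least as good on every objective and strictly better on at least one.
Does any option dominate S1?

Yes

S4 vs S1: corrosion resistance 7≥4, cost 14≤33, density 2.8≤6.2, yield strength 694≥425 — S4 is at least as good on every objective and strictly better on at least one, so S4 dominates S1.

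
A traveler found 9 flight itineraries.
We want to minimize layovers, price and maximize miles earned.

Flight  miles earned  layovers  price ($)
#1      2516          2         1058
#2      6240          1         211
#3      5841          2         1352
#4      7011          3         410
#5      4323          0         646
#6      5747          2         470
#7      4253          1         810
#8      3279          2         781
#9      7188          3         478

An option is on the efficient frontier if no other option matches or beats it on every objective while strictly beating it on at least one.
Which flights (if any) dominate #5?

#1: worse on miles earned (2516 vs 4323).
#2: worse on layovers (1 vs 0).
#3: worse on layovers (2 vs 0).
#4: worse on layovers (3 vs 0).
#6: worse on layovers (2 vs 0).
#7: worse on miles earned (4253 vs 4323).
#8: worse on miles earned (3279 vs 4323).
#9: worse on layovers (3 vs 0).
No option dominates #5.

none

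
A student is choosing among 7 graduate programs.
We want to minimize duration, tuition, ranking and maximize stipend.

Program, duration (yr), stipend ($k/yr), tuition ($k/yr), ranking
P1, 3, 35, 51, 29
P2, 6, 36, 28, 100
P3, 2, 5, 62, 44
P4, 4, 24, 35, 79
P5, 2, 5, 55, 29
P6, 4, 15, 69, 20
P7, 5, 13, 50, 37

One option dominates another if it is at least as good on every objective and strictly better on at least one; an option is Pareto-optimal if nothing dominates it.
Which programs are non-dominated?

P1: not dominated.
P2: not dominated (best stipend).
P3: dominated by P5 (duration 2≤2, stipend 5≥5, tuition 55≤62, ranking 29≤44).
P4: not dominated.
P5: not dominated.
P6: not dominated (best ranking).
P7: not dominated.

P1, P2, P4, P5, P6, P7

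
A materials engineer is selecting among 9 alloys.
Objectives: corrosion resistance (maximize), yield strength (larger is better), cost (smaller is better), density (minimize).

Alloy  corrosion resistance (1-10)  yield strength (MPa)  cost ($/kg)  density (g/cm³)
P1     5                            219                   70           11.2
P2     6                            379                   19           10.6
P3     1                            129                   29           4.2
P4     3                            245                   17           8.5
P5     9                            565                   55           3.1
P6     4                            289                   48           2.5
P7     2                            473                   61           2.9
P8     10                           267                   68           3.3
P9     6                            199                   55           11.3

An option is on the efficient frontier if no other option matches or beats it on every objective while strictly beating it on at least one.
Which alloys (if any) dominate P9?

P2, P5

P2: corrosion resistance 6≥6, yield strength 379≥199, cost 19≤55, density 10.6≤11.3 — dominates P9.
P5: corrosion resistance 9≥6, yield strength 565≥199, cost 55≤55, density 3.1≤11.3 — dominates P9.
Others (P1, P3, P4, P6, P7, P8) are each worse than P9 on at least one objective.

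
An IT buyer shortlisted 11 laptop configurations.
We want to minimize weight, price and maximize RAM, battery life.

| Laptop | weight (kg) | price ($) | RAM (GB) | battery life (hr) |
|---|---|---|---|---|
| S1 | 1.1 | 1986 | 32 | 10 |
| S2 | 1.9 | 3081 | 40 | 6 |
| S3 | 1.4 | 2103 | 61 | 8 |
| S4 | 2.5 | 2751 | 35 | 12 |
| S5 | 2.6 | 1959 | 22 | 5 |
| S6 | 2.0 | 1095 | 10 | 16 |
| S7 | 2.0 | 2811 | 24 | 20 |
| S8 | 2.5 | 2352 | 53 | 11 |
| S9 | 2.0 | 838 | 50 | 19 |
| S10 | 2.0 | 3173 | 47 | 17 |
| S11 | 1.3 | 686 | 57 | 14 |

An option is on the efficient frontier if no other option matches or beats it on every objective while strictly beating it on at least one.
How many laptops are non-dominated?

S1: not dominated (best weight).
S2: dominated by S3 (weight 1.4≤1.9, price 2103≤3081, RAM 61≥40, battery life 8≥6).
S3: not dominated (best RAM).
S4: dominated by S9 (weight 2.0≤2.5, price 838≤2751, RAM 50≥35, battery life 19≥12).
S5: dominated by S9 (weight 2.0≤2.6, price 838≤1959, RAM 50≥22, battery life 19≥5).
S6: dominated by S9 (weight 2.0≤2.0, price 838≤1095, RAM 50≥10, battery life 19≥16).
S7: not dominated (best battery life).
S8: dominated by S11 (weight 1.3≤2.5, price 686≤2352, RAM 57≥53, battery life 14≥11).
S9: not dominated.
S10: dominated by S9 (weight 2.0≤2.0, price 838≤3173, RAM 50≥47, battery life 19≥17).
S11: not dominated (best price).
Pareto-optimal: S1, S3, S7, S9, S11 → 5.

5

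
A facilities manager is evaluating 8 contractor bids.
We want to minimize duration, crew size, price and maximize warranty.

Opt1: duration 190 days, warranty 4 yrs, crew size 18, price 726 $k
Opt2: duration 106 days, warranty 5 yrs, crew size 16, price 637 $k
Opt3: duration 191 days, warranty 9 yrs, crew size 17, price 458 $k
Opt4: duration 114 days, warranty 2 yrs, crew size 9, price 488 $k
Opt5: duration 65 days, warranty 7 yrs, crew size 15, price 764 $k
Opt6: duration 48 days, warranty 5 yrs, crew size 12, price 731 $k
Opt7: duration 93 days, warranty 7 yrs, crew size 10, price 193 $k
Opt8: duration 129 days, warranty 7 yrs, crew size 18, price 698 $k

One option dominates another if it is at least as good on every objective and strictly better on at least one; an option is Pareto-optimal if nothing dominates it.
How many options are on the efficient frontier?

Opt1: dominated by Opt2 (duration 106≤190, warranty 5≥4, crew size 16≤18, price 637≤726).
Opt2: dominated by Opt7 (duration 93≤106, warranty 7≥5, crew size 10≤16, price 193≤637).
Opt3: not dominated (best warranty).
Opt4: not dominated (best crew size).
Opt5: not dominated.
Opt6: not dominated (best duration).
Opt7: not dominated (best price).
Opt8: dominated by Opt7 (duration 93≤129, warranty 7≥7, crew size 10≤18, price 193≤698).
Pareto-optimal: Opt3, Opt4, Opt5, Opt6, Opt7 → 5.

5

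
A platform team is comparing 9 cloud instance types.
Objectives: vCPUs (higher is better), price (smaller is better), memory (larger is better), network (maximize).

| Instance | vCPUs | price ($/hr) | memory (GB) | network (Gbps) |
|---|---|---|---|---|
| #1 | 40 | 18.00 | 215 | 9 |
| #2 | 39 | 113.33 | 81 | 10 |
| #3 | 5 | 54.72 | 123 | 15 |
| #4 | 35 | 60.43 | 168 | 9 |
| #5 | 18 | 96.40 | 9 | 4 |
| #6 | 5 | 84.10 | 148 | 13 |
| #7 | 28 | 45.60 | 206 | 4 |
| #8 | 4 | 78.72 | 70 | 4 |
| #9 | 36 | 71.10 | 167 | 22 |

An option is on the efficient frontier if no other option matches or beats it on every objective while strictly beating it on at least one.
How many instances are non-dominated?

#1: not dominated (best vCPUs).
#2: not dominated.
#3: not dominated.
#4: dominated by #1 (vCPUs 40≥35, price 18.00≤60.43, memory 215≥168, network 9≥9).
#5: dominated by #1 (vCPUs 40≥18, price 18.00≤96.40, memory 215≥9, network 9≥4).
#6: dominated by #9 (vCPUs 36≥5, price 71.10≤84.10, memory 167≥148, network 22≥13).
#7: dominated by #1 (vCPUs 40≥28, price 18.00≤45.60, memory 215≥206, network 9≥4).
#8: dominated by #1 (vCPUs 40≥4, price 18.00≤78.72, memory 215≥70, network 9≥4).
#9: not dominated (best network).
Pareto-optimal: #1, #2, #3, #9 → 4.

4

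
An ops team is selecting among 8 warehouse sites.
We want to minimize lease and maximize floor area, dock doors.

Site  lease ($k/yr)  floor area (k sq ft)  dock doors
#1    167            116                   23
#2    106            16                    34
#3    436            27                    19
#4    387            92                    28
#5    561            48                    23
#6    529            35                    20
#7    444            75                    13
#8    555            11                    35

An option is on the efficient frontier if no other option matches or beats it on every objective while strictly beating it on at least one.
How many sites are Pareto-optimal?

#1: not dominated (best floor area).
#2: not dominated (best lease).
#3: dominated by #1 (lease 167≤436, floor area 116≥27, dock doors 23≥19).
#4: not dominated.
#5: dominated by #1 (lease 167≤561, floor area 116≥48, dock doors 23≥23).
#6: dominated by #1 (lease 167≤529, floor area 116≥35, dock doors 23≥20).
#7: dominated by #1 (lease 167≤444, floor area 116≥75, dock doors 23≥13).
#8: not dominated (best dock doors).
Pareto-optimal: #1, #2, #4, #8 → 4.

4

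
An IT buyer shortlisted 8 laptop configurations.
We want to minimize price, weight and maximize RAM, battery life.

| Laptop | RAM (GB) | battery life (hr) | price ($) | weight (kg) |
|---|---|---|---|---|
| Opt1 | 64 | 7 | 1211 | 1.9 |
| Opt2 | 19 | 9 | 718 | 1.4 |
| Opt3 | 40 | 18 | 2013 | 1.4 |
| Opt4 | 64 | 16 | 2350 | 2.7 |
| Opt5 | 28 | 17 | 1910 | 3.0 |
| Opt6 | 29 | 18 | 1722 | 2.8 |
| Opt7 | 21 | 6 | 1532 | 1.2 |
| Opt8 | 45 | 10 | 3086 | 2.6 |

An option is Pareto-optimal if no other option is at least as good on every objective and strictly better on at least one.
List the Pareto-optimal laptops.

Opt1, Opt2, Opt3, Opt4, Opt6, Opt7, Opt8

Opt1: not dominated.
Opt2: not dominated (best price).
Opt3: not dominated.
Opt4: not dominated.
Opt5: dominated by Opt6 (RAM 29≥28, battery life 18≥17, price 1722≤1910, weight 2.8≤3.0).
Opt6: not dominated.
Opt7: not dominated (best weight).
Opt8: not dominated.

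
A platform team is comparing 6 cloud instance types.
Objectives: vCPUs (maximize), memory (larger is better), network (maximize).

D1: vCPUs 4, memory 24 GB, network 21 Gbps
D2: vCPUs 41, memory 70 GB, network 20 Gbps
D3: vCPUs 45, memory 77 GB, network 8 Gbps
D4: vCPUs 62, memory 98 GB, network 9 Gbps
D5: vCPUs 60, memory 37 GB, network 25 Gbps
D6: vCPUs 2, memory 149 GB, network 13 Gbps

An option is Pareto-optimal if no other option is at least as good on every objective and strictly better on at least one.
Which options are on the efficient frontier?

D2, D4, D5, D6

D1: dominated by D5 (vCPUs 60≥4, memory 37≥24, network 25≥21).
D2: not dominated.
D3: dominated by D4 (vCPUs 62≥45, memory 98≥77, network 9≥8).
D4: not dominated (best vCPUs).
D5: not dominated (best network).
D6: not dominated (best memory).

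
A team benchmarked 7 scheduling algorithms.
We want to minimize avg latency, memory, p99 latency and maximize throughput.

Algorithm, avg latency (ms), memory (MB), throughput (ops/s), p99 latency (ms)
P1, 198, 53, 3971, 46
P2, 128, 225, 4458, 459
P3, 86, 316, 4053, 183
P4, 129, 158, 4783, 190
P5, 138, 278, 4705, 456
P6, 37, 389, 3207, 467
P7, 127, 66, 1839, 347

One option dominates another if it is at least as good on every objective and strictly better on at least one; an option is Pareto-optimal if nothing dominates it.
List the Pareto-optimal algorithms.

P1, P2, P3, P4, P6, P7

P1: not dominated (best memory).
P2: not dominated.
P3: not dominated.
P4: not dominated (best throughput).
P5: dominated by P4 (avg latency 129≤138, memory 158≤278, throughput 4783≥4705, p99 latency 190≤456).
P6: not dominated (best avg latency).
P7: not dominated.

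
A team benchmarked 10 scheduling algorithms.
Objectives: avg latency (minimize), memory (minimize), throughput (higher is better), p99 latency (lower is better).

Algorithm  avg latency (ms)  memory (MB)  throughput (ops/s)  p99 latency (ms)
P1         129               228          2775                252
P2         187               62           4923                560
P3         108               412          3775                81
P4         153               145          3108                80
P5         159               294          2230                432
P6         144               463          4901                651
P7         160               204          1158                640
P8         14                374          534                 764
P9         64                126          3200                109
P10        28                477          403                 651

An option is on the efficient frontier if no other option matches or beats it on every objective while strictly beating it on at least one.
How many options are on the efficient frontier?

7

P1: dominated by P9 (avg latency 64≤129, memory 126≤228, throughput 3200≥2775, p99 latency 109≤252).
P2: not dominated (best memory).
P3: not dominated.
P4: not dominated (best p99 latency).
P5: dominated by P1 (avg latency 129≤159, memory 228≤294, throughput 2775≥2230, p99 latency 252≤432).
P6: not dominated.
P7: dominated by P4 (avg latency 153≤160, memory 145≤204, throughput 3108≥1158, p99 latency 80≤640).
P8: not dominated (best avg latency).
P9: not dominated.
P10: not dominated.
Pareto-optimal: P2, P3, P4, P6, P8, P9, P10 → 7.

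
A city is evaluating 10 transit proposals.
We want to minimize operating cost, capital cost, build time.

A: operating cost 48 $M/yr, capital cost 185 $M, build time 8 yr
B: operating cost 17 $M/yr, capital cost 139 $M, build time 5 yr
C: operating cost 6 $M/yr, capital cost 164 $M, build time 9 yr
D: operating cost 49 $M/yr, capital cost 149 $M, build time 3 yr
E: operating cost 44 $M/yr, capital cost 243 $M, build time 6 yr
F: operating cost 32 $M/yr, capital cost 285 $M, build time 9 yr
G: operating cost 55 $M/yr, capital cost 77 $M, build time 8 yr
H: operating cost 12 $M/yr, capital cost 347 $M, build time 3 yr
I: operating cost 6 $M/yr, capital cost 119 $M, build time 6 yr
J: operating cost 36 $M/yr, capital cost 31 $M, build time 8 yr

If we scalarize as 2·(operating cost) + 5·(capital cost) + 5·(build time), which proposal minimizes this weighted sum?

A: 2·48 + 5·185 + 5·8 = 1061
B: 2·17 + 5·139 + 5·5 = 754
C: 2·6 + 5·164 + 5·9 = 877
D: 2·49 + 5·149 + 5·3 = 858
E: 2·44 + 5·243 + 5·6 = 1333
F: 2·32 + 5·285 + 5·9 = 1534
G: 2·55 + 5·77 + 5·8 = 535
H: 2·12 + 5·347 + 5·3 = 1774
I: 2·6 + 5·119 + 5·6 = 637
J: 2·36 + 5·31 + 5·8 = 267
Lowest: J at 267.

J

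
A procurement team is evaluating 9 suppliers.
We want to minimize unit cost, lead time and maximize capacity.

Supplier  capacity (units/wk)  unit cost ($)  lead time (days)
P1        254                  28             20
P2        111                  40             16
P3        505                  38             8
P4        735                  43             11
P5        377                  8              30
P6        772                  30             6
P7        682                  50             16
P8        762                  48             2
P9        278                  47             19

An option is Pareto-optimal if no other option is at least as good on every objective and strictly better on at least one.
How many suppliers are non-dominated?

P1: not dominated.
P2: dominated by P3 (capacity 505≥111, unit cost 38≤40, lead time 8≤16).
P3: dominated by P6 (capacity 772≥505, unit cost 30≤38, lead time 6≤8).
P4: dominated by P6 (capacity 772≥735, unit cost 30≤43, lead time 6≤11).
P5: not dominated (best unit cost).
P6: not dominated (best capacity).
P7: dominated by P4 (capacity 735≥682, unit cost 43≤50, lead time 11≤16).
P8: not dominated (best lead time).
P9: dominated by P3 (capacity 505≥278, unit cost 38≤47, lead time 8≤19).
Pareto-optimal: P1, P5, P6, P8 → 4.

4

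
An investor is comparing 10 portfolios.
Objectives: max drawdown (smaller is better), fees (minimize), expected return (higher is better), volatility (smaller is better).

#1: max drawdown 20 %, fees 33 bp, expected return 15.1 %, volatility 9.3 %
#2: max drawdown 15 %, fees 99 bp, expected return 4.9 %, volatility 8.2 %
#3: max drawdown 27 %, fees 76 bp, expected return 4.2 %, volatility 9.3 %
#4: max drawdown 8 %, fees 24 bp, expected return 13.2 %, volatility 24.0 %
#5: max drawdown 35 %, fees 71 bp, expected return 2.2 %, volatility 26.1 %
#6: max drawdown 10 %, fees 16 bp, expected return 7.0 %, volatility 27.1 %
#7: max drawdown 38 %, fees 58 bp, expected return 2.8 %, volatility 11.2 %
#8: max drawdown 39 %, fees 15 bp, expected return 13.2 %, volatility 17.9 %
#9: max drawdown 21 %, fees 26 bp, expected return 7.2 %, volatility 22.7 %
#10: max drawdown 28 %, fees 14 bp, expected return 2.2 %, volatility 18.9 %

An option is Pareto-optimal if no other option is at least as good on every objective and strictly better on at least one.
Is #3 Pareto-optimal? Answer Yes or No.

#1 vs #3: max drawdown 20≤27, fees 33≤76, expected return 15.1≥4.2, volatility 9.3≤9.3 — #1 is at least as good on every objective and strictly better on at least one, so #1 dominates #3.

No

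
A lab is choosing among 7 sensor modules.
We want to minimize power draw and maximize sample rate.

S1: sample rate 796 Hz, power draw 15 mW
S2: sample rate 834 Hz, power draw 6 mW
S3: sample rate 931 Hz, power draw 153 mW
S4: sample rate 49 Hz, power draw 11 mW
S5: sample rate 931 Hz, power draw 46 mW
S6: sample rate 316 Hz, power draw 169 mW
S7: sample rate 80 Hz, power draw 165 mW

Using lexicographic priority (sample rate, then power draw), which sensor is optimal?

First maximize sample rate: best is 931, kept {S3, S5}.
Then minimize power draw: best is 46, kept {S5}.

S5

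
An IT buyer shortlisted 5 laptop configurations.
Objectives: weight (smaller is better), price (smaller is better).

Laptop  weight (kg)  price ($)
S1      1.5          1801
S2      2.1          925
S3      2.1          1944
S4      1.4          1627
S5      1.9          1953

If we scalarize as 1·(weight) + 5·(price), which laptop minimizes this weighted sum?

S1: 1·1.5 + 5·1801 = 9006.5
S2: 1·2.1 + 5·925 = 4627.1
S3: 1·2.1 + 5·1944 = 9722.1
S4: 1·1.4 + 5·1627 = 8136.4
S5: 1·1.9 + 5·1953 = 9766.9
Lowest: S2 at 4627.1.

S2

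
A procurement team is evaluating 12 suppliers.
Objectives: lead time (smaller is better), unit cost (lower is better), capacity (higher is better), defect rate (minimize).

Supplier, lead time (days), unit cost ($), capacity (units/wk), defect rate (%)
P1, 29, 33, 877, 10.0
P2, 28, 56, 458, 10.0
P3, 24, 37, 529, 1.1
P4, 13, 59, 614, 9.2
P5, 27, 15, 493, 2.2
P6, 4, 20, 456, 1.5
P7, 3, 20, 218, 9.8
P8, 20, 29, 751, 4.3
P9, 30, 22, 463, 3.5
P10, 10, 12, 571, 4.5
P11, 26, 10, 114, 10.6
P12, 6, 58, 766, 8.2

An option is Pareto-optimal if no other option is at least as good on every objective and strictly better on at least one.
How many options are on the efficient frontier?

P1: not dominated (best capacity).
P2: dominated by P3 (lead time 24≤28, unit cost 37≤56, capacity 529≥458, defect rate 1.1≤10.0).
P3: not dominated (best defect rate).
P4: dominated by P12 (lead time 6≤13, unit cost 58≤59, capacity 766≥614, defect rate 8.2≤9.2).
P5: not dominated.
P6: not dominated.
P7: not dominated (best lead time).
P8: not dominated.
P9: dominated by P5 (lead time 27≤30, unit cost 15≤22, capacity 493≥463, defect rate 2.2≤3.5).
P10: not dominated.
P11: not dominated (best unit cost).
P12: not dominated.
Pareto-optimal: P1, P3, P5, P6, P7, P8, P10, P11, P12 → 9.

9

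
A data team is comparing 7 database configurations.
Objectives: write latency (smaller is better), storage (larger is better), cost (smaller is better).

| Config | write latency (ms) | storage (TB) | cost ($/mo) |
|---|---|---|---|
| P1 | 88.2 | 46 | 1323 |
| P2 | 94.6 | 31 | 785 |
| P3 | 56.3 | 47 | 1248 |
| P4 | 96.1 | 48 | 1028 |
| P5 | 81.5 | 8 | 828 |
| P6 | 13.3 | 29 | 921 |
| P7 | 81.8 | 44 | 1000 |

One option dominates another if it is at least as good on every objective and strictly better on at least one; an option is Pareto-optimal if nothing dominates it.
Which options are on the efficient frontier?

P2, P3, P4, P5, P6, P7

P1: dominated by P3 (write latency 56.3≤88.2, storage 47≥46, cost 1248≤1323).
P2: not dominated (best cost).
P3: not dominated.
P4: not dominated (best storage).
P5: not dominated.
P6: not dominated (best write latency).
P7: not dominated.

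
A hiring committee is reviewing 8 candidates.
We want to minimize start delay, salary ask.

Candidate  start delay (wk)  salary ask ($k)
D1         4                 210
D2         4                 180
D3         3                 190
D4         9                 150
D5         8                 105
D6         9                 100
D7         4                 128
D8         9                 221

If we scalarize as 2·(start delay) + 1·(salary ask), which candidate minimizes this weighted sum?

D6

D1: 2·4 + 1·210 = 218
D2: 2·4 + 1·180 = 188
D3: 2·3 + 1·190 = 196
D4: 2·9 + 1·150 = 168
D5: 2·8 + 1·105 = 121
D6: 2·9 + 1·100 = 118
D7: 2·4 + 1·128 = 136
D8: 2·9 + 1·221 = 239
Lowest: D6 at 118.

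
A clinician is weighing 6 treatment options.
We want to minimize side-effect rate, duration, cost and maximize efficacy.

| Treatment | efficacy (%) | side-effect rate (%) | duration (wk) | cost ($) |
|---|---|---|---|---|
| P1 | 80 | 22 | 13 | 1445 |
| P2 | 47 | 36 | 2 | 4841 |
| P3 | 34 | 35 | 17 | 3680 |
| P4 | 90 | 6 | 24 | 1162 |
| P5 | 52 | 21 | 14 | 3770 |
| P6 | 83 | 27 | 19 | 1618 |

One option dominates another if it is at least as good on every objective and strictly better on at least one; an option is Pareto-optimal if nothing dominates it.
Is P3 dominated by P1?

P1 vs P3: efficacy 80≥34, side-effect rate 22≤35, duration 13≤17, cost 1445≤3680 — P1 is at least as good on every objective with at least one strict improvement.

Yes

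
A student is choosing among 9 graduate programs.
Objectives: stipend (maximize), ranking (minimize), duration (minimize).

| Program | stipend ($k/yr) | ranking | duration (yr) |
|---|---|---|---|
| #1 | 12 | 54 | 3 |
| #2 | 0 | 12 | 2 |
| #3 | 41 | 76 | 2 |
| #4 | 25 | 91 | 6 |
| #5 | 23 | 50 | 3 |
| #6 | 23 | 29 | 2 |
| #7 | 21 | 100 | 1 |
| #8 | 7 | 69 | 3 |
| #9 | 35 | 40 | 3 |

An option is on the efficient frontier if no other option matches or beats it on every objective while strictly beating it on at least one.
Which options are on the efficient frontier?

#2, #3, #6, #7, #9

#1: dominated by #5 (stipend 23≥12, ranking 50≤54, duration 3≤3).
#2: not dominated (best ranking).
#3: not dominated (best stipend).
#4: dominated by #3 (stipend 41≥25, ranking 76≤91, duration 2≤6).
#5: dominated by #6 (stipend 23≥23, ranking 29≤50, duration 2≤3).
#6: not dominated.
#7: not dominated (best duration).
#8: dominated by #1 (stipend 12≥7, ranking 54≤69, duration 3≤3).
#9: not dominated.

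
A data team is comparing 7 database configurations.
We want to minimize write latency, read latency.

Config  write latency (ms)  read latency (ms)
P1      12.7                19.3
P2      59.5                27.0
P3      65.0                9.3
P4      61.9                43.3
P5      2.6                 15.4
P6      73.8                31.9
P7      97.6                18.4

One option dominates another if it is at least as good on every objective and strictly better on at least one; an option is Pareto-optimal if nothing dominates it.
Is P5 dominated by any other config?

P1: worse on write latency (12.7 vs 2.6).
P2: worse on write latency (59.5 vs 2.6).
P3: worse on write latency (65.0 vs 2.6).
P4: worse on write latency (61.9 vs 2.6).
P6: worse on write latency (73.8 vs 2.6).
P7: worse on write latency (97.6 vs 2.6).
No option is at least as good as P5 on every objective and strictly better on one.

No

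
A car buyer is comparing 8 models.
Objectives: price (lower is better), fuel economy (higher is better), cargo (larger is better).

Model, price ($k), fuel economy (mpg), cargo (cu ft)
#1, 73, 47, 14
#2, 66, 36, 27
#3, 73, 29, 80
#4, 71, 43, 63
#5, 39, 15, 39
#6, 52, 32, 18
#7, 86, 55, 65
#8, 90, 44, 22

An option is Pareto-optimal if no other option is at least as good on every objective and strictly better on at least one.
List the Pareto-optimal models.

#1: not dominated.
#2: not dominated.
#3: not dominated (best cargo).
#4: not dominated.
#5: not dominated (best price).
#6: not dominated.
#7: not dominated (best fuel economy).
#8: dominated by #7 (price 86≤90, fuel economy 55≥44, cargo 65≥22).

#1, #2, #3, #4, #5, #6, #7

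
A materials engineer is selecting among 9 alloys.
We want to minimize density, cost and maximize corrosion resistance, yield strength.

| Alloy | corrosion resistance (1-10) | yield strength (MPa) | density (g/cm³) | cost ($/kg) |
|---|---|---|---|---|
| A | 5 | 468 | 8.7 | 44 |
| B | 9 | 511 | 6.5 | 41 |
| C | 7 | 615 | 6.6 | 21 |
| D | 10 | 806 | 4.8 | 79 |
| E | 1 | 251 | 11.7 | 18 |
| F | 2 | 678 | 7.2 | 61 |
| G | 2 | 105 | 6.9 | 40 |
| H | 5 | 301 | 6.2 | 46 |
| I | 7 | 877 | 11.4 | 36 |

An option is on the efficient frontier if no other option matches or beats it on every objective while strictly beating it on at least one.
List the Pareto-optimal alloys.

B, C, D, E, F, H, I

A: dominated by B (corrosion resistance 9≥5, yield strength 511≥468, density 6.5≤8.7, cost 41≤44).
B: not dominated.
C: not dominated.
D: not dominated (best corrosion resistance).
E: not dominated (best cost).
F: not dominated.
G: dominated by C (corrosion resistance 7≥2, yield strength 615≥105, density 6.6≤6.9, cost 21≤40).
H: not dominated.
I: not dominated (best yield strength).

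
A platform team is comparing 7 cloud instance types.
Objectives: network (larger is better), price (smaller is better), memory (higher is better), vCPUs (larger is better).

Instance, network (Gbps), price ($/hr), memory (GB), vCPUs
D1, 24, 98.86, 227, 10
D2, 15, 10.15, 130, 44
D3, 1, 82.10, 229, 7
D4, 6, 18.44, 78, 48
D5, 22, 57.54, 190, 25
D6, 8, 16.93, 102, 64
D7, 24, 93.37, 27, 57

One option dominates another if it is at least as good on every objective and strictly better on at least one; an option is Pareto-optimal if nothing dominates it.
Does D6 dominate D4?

D6 vs D4: network 8≥6, price 16.93≤18.44, memory 102≥78, vCPUs 64≥48 — D6 is at least as good on every objective with at least one strict improvement.

Yes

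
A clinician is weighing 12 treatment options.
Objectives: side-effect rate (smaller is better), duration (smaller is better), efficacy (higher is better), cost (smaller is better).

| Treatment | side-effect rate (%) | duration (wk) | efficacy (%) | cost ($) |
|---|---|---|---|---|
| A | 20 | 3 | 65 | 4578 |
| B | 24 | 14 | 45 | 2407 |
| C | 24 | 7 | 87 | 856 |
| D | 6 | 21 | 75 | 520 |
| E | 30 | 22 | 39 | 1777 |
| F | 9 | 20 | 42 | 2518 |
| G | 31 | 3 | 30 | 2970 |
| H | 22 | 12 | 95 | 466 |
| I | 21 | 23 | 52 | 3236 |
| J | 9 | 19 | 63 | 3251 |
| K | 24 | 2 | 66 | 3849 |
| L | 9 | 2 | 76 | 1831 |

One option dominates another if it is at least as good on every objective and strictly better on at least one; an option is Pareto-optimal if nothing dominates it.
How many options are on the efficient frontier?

4

A: dominated by L (side-effect rate 9≤20, duration 2≤3, efficacy 76≥65, cost 1831≤4578).
B: dominated by C (side-effect rate 24≤24, duration 7≤14, efficacy 87≥45, cost 856≤2407).
C: not dominated.
D: not dominated (best side-effect rate).
E: dominated by C (side-effect rate 24≤30, duration 7≤22, efficacy 87≥39, cost 856≤1777).
F: dominated by L (side-effect rate 9≤9, duration 2≤20, efficacy 76≥42, cost 1831≤2518).
G: dominated by L (side-effect rate 9≤31, duration 2≤3, efficacy 76≥30, cost 1831≤2970).
H: not dominated (best efficacy).
I: dominated by D (side-effect rate 6≤21, duration 21≤23, efficacy 75≥52, cost 520≤3236).
J: dominated by L (side-effect rate 9≤9, duration 2≤19, efficacy 76≥63, cost 1831≤3251).
K: dominated by L (side-effect rate 9≤24, duration 2≤2, efficacy 76≥66, cost 1831≤3849).
L: not dominated.
Pareto-optimal: C, D, H, L → 4.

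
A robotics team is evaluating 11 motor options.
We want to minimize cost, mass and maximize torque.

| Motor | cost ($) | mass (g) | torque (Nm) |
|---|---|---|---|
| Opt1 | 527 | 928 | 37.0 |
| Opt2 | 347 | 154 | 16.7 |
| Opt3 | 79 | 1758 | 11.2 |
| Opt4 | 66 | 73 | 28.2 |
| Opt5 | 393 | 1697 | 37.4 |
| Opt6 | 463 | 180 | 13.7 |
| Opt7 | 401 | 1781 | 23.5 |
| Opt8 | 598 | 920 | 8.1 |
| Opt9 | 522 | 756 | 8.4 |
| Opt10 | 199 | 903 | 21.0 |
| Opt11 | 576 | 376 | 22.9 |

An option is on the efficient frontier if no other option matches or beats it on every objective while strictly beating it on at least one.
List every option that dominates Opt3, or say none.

Opt4

Opt4: cost 66≤79, mass 73≤1758, torque 28.2≥11.2 — dominates Opt3.
Others (Opt1, Opt2, Opt5, Opt6, Opt7, Opt8, Opt9, Opt10, Opt11) are each worse than Opt3 on at least one objective.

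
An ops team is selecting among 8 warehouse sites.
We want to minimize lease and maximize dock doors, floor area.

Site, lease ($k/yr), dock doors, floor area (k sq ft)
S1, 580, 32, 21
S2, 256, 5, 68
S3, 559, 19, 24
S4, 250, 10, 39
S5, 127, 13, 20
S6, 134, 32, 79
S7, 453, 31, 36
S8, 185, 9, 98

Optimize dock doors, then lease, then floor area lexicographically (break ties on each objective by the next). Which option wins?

First maximize dock doors: best is 32, kept {S1, S6}.
Then minimize lease: best is 134, kept {S6}.

S6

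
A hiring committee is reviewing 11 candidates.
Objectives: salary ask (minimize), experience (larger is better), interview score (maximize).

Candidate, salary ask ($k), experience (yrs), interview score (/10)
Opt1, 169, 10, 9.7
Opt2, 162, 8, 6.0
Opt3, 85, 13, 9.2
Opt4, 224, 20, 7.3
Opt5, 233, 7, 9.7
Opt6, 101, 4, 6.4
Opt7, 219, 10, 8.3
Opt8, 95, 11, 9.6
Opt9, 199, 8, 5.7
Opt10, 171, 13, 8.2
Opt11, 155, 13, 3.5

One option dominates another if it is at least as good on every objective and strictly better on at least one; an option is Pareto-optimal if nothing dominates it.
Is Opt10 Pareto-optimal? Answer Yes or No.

No

Opt3 vs Opt10: salary ask 85≤171, experience 13≥13, interview score 9.2≥8.2 — Opt3 is at least as good on every objective and strictly better on at least one, so Opt3 dominates Opt10.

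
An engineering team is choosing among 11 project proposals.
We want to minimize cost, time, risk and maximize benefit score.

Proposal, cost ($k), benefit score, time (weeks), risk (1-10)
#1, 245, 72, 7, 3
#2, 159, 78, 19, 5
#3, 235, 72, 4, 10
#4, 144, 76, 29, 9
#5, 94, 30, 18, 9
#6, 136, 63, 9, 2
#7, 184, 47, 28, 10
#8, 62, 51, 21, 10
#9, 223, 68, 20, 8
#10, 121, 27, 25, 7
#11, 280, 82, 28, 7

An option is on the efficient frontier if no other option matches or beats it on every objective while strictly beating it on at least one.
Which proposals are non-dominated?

#1, #2, #3, #4, #5, #6, #8, #10, #11

#1: not dominated.
#2: not dominated.
#3: not dominated (best time).
#4: not dominated.
#5: not dominated.
#6: not dominated (best risk).
#7: dominated by #2 (cost 159≤184, benefit score 78≥47, time 19≤28, risk 5≤10).
#8: not dominated (best cost).
#9: dominated by #2 (cost 159≤223, benefit score 78≥68, time 19≤20, risk 5≤8).
#10: not dominated.
#11: not dominated (best benefit score).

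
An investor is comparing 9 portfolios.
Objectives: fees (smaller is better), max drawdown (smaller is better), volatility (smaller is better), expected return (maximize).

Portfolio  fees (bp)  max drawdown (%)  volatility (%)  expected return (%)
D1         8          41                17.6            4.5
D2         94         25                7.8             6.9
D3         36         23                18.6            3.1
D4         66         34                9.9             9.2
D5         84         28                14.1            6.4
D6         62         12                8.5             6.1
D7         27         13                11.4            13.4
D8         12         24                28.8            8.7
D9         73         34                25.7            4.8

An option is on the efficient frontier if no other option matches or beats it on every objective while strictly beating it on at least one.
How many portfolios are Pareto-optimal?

6

D1: not dominated (best fees).
D2: not dominated (best volatility).
D3: dominated by D7 (fees 27≤36, max drawdown 13≤23, volatility 11.4≤18.6, expected return 13.4≥3.1).
D4: not dominated.
D5: dominated by D7 (fees 27≤84, max drawdown 13≤28, volatility 11.4≤14.1, expected return 13.4≥6.4).
D6: not dominated (best max drawdown).
D7: not dominated (best expected return).
D8: not dominated.
D9: dominated by D4 (fees 66≤73, max drawdown 34≤34, volatility 9.9≤25.7, expected return 9.2≥4.8).
Pareto-optimal: D1, D2, D4, D6, D7, D8 → 6.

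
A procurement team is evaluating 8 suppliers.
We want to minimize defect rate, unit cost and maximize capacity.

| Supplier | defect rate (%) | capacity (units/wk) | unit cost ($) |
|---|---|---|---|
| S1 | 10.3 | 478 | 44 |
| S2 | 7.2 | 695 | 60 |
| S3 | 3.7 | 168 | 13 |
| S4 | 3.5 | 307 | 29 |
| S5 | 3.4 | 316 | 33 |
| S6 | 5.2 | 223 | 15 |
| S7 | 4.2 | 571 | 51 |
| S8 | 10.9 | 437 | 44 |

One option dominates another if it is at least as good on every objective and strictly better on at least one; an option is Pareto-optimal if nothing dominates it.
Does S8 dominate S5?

S8 vs S5: S8 is worse on defect rate (10.9 vs 3.4), so it does not dominate S5.

No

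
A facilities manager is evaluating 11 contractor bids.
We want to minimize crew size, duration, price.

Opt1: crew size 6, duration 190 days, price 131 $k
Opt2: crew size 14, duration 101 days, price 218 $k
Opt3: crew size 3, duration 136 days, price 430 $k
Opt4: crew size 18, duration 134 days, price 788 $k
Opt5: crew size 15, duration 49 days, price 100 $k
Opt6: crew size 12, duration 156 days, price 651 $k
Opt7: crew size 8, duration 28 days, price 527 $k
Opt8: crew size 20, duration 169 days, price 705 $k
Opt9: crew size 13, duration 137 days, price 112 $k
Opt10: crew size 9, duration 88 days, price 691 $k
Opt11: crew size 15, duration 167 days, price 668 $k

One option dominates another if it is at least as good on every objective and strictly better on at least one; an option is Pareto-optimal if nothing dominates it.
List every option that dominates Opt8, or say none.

Opt2: crew size 14≤20, duration 101≤169, price 218≤705 — dominates Opt8.
Opt3: crew size 3≤20, duration 136≤169, price 430≤705 — dominates Opt8.
Opt5: crew size 15≤20, duration 49≤169, price 100≤705 — dominates Opt8.
Opt6: crew size 12≤20, duration 156≤169, price 651≤705 — dominates Opt8.
Opt7: crew size 8≤20, duration 28≤169, price 527≤705 — dominates Opt8.
Opt9: crew size 13≤20, duration 137≤169, price 112≤705 — dominates Opt8.
Opt10: crew size 9≤20, duration 88≤169, price 691≤705 — dominates Opt8.
Opt11: crew size 15≤20, duration 167≤169, price 668≤705 — dominates Opt8.
Others (Opt1, Opt4) are each worse than Opt8 on at least one objective.

Opt2, Opt3, Opt5, Opt6, Opt7, Opt9, Opt10, Opt11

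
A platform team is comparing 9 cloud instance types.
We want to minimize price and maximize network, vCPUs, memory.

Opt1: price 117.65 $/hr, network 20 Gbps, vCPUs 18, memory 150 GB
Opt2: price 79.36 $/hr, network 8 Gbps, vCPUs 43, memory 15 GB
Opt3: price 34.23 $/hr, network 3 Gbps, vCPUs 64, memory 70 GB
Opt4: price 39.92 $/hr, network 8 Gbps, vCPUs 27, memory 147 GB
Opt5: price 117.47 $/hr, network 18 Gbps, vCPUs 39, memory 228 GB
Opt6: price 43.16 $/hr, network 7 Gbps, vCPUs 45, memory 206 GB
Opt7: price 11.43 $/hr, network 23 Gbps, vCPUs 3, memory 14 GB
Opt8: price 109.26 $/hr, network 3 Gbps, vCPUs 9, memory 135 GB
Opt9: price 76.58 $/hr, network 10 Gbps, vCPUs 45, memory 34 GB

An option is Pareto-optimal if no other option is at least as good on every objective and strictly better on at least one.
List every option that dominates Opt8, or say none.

Opt4: price 39.92≤109.26, network 8≥3, vCPUs 27≥9, memory 147≥135 — dominates Opt8.
Opt6: price 43.16≤109.26, network 7≥3, vCPUs 45≥9, memory 206≥135 — dominates Opt8.
Others (Opt1, Opt2, Opt3, Opt5, Opt7, Opt9) are each worse than Opt8 on at least one objective.

Opt4, Opt6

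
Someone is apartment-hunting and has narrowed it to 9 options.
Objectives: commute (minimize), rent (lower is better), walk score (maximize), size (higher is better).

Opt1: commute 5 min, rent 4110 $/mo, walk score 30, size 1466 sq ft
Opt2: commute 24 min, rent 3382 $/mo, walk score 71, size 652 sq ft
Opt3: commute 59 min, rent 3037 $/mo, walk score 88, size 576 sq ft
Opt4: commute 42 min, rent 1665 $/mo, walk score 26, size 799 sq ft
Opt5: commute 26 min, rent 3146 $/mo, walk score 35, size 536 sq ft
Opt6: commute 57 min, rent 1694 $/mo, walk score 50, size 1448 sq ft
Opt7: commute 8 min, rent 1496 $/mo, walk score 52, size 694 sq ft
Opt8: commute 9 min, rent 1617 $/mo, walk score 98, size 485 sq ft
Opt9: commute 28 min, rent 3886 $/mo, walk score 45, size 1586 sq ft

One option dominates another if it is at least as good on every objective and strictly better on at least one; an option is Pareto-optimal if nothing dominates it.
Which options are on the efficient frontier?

Opt1: not dominated (best commute).
Opt2: not dominated.
Opt3: not dominated.
Opt4: not dominated.
Opt5: dominated by Opt7 (commute 8≤26, rent 1496≤3146, walk score 52≥35, size 694≥536).
Opt6: not dominated.
Opt7: not dominated (best rent).
Opt8: not dominated (best walk score).
Opt9: not dominated (best size).

Opt1, Opt2, Opt3, Opt4, Opt6, Opt7, Opt8, Opt9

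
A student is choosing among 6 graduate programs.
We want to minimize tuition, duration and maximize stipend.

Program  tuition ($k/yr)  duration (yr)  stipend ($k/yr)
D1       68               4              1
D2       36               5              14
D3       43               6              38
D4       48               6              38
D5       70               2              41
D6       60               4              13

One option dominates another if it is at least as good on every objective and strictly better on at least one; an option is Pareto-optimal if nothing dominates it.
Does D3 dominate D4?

Yes

D3 vs D4: tuition 43≤48, duration 6≤6, stipend 38≥38 — D3 is at least as good on every objective with at least one strict improvement.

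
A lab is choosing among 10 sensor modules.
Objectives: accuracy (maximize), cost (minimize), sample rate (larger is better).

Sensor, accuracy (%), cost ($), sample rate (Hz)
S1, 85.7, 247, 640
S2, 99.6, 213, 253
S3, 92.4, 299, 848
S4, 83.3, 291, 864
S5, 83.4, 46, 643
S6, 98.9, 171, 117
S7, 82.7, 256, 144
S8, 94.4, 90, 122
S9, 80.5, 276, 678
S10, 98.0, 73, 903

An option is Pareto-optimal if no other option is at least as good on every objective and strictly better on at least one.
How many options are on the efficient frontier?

S1: dominated by S10 (accuracy 98.0≥85.7, cost 73≤247, sample rate 903≥640).
S2: not dominated (best accuracy).
S3: dominated by S10 (accuracy 98.0≥92.4, cost 73≤299, sample rate 903≥848).
S4: dominated by S10 (accuracy 98.0≥83.3, cost 73≤291, sample rate 903≥864).
S5: not dominated (best cost).
S6: not dominated.
S7: dominated by S1 (accuracy 85.7≥82.7, cost 247≤256, sample rate 640≥144).
S8: dominated by S10 (accuracy 98.0≥94.4, cost 73≤90, sample rate 903≥122).
S9: dominated by S10 (accuracy 98.0≥80.5, cost 73≤276, sample rate 903≥678).
S10: not dominated (best sample rate).
Pareto-optimal: S2, S5, S6, S10 → 4.

4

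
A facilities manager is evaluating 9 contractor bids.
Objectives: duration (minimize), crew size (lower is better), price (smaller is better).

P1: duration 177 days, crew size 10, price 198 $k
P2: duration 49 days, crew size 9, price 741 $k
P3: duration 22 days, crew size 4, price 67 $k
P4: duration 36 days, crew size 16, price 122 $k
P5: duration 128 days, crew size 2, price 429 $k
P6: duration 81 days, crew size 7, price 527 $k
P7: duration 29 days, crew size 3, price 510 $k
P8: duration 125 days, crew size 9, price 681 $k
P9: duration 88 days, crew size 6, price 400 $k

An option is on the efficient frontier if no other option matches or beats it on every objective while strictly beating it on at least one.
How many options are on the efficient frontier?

3

P1: dominated by P3 (duration 22≤177, crew size 4≤10, price 67≤198).
P2: dominated by P3 (duration 22≤49, crew size 4≤9, price 67≤741).
P3: not dominated (best duration).
P4: dominated by P3 (duration 22≤36, crew size 4≤16, price 67≤122).
P5: not dominated (best crew size).
P6: dominated by P3 (duration 22≤81, crew size 4≤7, price 67≤527).
P7: not dominated.
P8: dominated by P3 (duration 22≤125, crew size 4≤9, price 67≤681).
P9: dominated by P3 (duration 22≤88, crew size 4≤6, price 67≤400).
Pareto-optimal: P3, P5, P7 → 3.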